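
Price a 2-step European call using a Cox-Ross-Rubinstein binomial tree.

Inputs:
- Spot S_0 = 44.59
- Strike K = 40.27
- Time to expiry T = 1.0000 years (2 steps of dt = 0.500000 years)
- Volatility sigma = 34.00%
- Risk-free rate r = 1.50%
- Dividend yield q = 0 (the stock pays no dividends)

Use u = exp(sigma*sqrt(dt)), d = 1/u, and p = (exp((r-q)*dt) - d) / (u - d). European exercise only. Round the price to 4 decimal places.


dt = T/N = 0.500000
u = exp(sigma*sqrt(dt)) = 1.271778; d = 1/u = 0.786300
p = (exp((r-q)*dt) - d) / (u - d) = 0.455691
Discount per step: exp(-r*dt) = 0.992528
Stock lattice S(k, i) with i counting down-moves:
  k=0: S(0,0) = 44.5900
  k=1: S(1,0) = 56.7086; S(1,1) = 35.0611
  k=2: S(2,0) = 72.1208; S(2,1) = 44.5900; S(2,2) = 27.5686
Terminal payoffs V(N, i) = max(S_T - K, 0):
  V(2,0) = 31.850781; V(2,1) = 4.320000; V(2,2) = 0.000000
Backward induction: V(k, i) = exp(-r*dt) * [p * V(k+1, i) + (1-p) * V(k+1, i+1)].
  V(1,0) = exp(-r*dt) * [p*31.850781 + (1-p)*4.320000] = 16.739498
  V(1,1) = exp(-r*dt) * [p*4.320000 + (1-p)*0.000000] = 1.953874
  V(0,0) = exp(-r*dt) * [p*16.739498 + (1-p)*1.953874] = 8.626600

Answer: Price = V(0,0) = 8.6266


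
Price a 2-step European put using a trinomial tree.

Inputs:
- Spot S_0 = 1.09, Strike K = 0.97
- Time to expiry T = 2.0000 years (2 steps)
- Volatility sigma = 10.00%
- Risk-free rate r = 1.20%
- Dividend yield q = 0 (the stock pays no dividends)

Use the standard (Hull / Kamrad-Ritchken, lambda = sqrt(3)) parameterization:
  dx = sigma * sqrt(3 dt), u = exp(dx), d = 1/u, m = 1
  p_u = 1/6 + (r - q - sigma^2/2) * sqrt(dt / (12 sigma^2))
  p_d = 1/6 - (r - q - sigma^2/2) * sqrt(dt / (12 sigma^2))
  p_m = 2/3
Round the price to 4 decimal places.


Answer: Price = V(0,0) = 0.0143

Derivation:
dt = T/N = 1.000000; dx = sigma*sqrt(3*dt) = 0.173205
u = exp(dx) = 1.189110; d = 1/u = 0.840965
p_u = 0.186874, p_m = 0.666667, p_d = 0.146459
Discount per step: exp(-r*dt) = 0.988072
Stock lattice S(k, j) with j the centered position index:
  k=0: S(0,+0) = 1.0900
  k=1: S(1,-1) = 0.9167; S(1,+0) = 1.0900; S(1,+1) = 1.2961
  k=2: S(2,-2) = 0.7709; S(2,-1) = 0.9167; S(2,+0) = 1.0900; S(2,+1) = 1.2961; S(2,+2) = 1.5412
Terminal payoffs V(N, j) = max(K - S_T, 0):
  V(2,-2) = 0.199128; V(2,-1) = 0.053348; V(2,+0) = 0.000000; V(2,+1) = 0.000000; V(2,+2) = 0.000000
Backward induction: V(k, j) = exp(-r*dt) * [p_u * V(k+1, j+1) + p_m * V(k+1, j) + p_d * V(k+1, j-1)]
  V(1,-1) = exp(-r*dt) * [p_u*0.000000 + p_m*0.053348 + p_d*0.199128] = 0.063957
  V(1,+0) = exp(-r*dt) * [p_u*0.000000 + p_m*0.000000 + p_d*0.053348] = 0.007720
  V(1,+1) = exp(-r*dt) * [p_u*0.000000 + p_m*0.000000 + p_d*0.000000] = 0.000000
  V(0,+0) = exp(-r*dt) * [p_u*0.000000 + p_m*0.007720 + p_d*0.063957] = 0.014341


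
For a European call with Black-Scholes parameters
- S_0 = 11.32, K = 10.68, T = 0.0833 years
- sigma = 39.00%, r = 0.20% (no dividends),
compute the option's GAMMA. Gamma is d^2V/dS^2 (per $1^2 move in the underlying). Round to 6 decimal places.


d1 = 0.5747988081; d2 = 0.4622380245
phi(d1) = 0.3381940729; exp(-qT) = 1.0000000000; exp(-rT) = 0.9998334139
Gamma = exp(-qT) * phi(d1) / (S * sigma * sqrt(T)) = 1.0000000000 * 0.3381940729 / (11.3200 * 0.3900 * 0.2886173938) = 0.265419

Answer: Gamma = 0.265419


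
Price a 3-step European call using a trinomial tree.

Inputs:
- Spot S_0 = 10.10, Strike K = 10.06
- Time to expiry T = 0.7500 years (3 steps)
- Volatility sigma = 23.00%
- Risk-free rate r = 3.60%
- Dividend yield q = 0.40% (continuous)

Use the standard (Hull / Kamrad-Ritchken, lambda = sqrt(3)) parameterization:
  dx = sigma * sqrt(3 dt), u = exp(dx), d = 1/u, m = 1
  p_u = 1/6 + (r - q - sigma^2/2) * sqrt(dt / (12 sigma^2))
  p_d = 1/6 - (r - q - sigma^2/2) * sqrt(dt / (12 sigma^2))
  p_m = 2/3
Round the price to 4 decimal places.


dt = T/N = 0.250000; dx = sigma*sqrt(3*dt) = 0.199186
u = exp(dx) = 1.220409; d = 1/u = 0.819398
p_u = 0.170150, p_m = 0.666667, p_d = 0.163184
Discount per step: exp(-r*dt) = 0.991040
Stock lattice S(k, j) with j the centered position index:
  k=0: S(0,+0) = 10.1000
  k=1: S(1,-1) = 8.2759; S(1,+0) = 10.1000; S(1,+1) = 12.3261
  k=2: S(2,-2) = 6.7813; S(2,-1) = 8.2759; S(2,+0) = 10.1000; S(2,+1) = 12.3261; S(2,+2) = 15.0429
  k=3: S(3,-3) = 5.5566; S(3,-2) = 6.7813; S(3,-1) = 8.2759; S(3,+0) = 10.1000; S(3,+1) = 12.3261; S(3,+2) = 15.0429; S(3,+3) = 18.3585
Terminal payoffs V(N, j) = max(S_T - K, 0):
  V(3,-3) = 0.000000; V(3,-2) = 0.000000; V(3,-1) = 0.000000; V(3,+0) = 0.040000; V(3,+1) = 2.266128; V(3,+2) = 4.982915; V(3,+3) = 8.298505
Backward induction: V(k, j) = exp(-r*dt) * [p_u * V(k+1, j+1) + p_m * V(k+1, j) + p_d * V(k+1, j-1)]
  V(2,-2) = exp(-r*dt) * [p_u*0.000000 + p_m*0.000000 + p_d*0.000000] = 0.000000
  V(2,-1) = exp(-r*dt) * [p_u*0.040000 + p_m*0.000000 + p_d*0.000000] = 0.006745
  V(2,+0) = exp(-r*dt) * [p_u*2.266128 + p_m*0.040000 + p_d*0.000000] = 0.408554
  V(2,+1) = exp(-r*dt) * [p_u*4.982915 + p_m*2.266128 + p_d*0.040000] = 2.343930
  V(2,+2) = exp(-r*dt) * [p_u*8.298505 + p_m*4.982915 + p_d*2.266128] = 5.057998
  V(1,-1) = exp(-r*dt) * [p_u*0.408554 + p_m*0.006745 + p_d*0.000000] = 0.073349
  V(1,+0) = exp(-r*dt) * [p_u*2.343930 + p_m*0.408554 + p_d*0.006745] = 0.666265
  V(1,+1) = exp(-r*dt) * [p_u*5.057998 + p_m*2.343930 + p_d*0.408554] = 2.467597
  V(0,+0) = exp(-r*dt) * [p_u*2.467597 + p_m*0.666265 + p_d*0.073349] = 0.868158

Answer: Price = V(0,0) = 0.8682


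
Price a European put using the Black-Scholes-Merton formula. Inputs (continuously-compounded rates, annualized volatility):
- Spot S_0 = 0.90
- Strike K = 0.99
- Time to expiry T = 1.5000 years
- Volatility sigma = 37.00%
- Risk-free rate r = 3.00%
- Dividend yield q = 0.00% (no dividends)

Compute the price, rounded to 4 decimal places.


d1 = (ln(S/K) + (r - q + 0.5*sigma^2) * T) / (sigma * sqrt(T)) = 0.11555594
d2 = d1 - sigma * sqrt(T) = -0.33759967
exp(-rT) = 0.95599748; exp(-qT) = 1.00000000
P = K * exp(-rT) * N(-d2) - S_0 * exp(-qT) * N(-d1)
N(-d1) = 0.45400224; N(-d2) = 0.63216755
P = 0.9900 * 0.95599748 * 0.63216755 - 0.9000 * 1.00000000 * 0.45400224 = 0.1897

Answer: Price = 0.1897


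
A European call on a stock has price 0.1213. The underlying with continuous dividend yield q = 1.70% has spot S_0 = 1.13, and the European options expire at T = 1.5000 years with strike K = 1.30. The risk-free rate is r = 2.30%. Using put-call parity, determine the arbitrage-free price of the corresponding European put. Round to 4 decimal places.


Put-call parity: C - P = S_0 * exp(-qT) - K * exp(-rT).
S_0 * exp(-qT) = 1.1300 * 0.97482238 = 1.10154929
K * exp(-rT) = 1.3000 * 0.96608834 = 1.25591484
P = C - S*exp(-qT) + K*exp(-rT)
P = 0.1213 - 1.10154929 + 1.25591484 = 0.2757

Answer: Put price = 0.2757


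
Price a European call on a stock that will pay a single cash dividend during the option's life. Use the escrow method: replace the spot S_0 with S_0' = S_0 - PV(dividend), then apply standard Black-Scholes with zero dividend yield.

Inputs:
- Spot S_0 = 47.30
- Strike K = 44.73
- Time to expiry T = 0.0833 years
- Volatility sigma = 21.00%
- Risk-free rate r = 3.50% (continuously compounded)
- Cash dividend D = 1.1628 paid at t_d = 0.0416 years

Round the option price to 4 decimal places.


Answer: Price = 2.0338

Derivation:
PV(D) = D * exp(-r * t_d) = 1.1628 * 0.99854506 = 1.16110820
S_0' = S_0 - PV(D) = 47.3000 - 1.16110820 = 46.13889180
d1 = (ln(S_0'/K) + (r + sigma^2/2)*T) / (sigma*sqrt(T)) = 0.59007238
d2 = d1 - sigma*sqrt(T) = 0.52946273
exp(-rT) = 0.99708875
N(d1) = 0.72242894; N(d2) = 0.70175775
C = S_0' * N(d1) - K * exp(-rT) * N(d2) = 46.13889180 * 0.72242894 - 44.7300 * 0.99708875 * 0.70175775 = 2.0338


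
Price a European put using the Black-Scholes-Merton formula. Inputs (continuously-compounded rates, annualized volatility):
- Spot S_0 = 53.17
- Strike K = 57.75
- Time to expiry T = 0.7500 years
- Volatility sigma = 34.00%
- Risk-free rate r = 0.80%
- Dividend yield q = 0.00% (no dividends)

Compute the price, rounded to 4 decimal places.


Answer: Price = 8.8046

Derivation:
d1 = (ln(S/K) + (r - q + 0.5*sigma^2) * T) / (sigma * sqrt(T)) = -0.11302148
d2 = d1 - sigma * sqrt(T) = -0.40747012
exp(-rT) = 0.99401796; exp(-qT) = 1.00000000
P = K * exp(-rT) * N(-d2) - S_0 * exp(-qT) * N(-d1)
N(-d1) = 0.54499324; N(-d2) = 0.65816863
P = 57.7500 * 0.99401796 * 0.65816863 - 53.1700 * 1.00000000 * 0.54499324 = 8.8046


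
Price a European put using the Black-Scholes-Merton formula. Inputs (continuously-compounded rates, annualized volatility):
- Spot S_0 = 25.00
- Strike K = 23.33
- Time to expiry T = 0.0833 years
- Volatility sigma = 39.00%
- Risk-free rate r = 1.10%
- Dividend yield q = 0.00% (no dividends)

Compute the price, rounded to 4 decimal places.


d1 = (ln(S/K) + (r - q + 0.5*sigma^2) * T) / (sigma * sqrt(T)) = 0.67862893
d2 = d1 - sigma * sqrt(T) = 0.56606814
exp(-rT) = 0.99908412; exp(-qT) = 1.00000000
P = K * exp(-rT) * N(-d2) - S_0 * exp(-qT) * N(-d1)
N(-d1) = 0.24868650; N(-d2) = 0.28567373
P = 23.3300 * 0.99908412 * 0.28567373 - 25.0000 * 1.00000000 * 0.24868650 = 0.4415

Answer: Price = 0.4415


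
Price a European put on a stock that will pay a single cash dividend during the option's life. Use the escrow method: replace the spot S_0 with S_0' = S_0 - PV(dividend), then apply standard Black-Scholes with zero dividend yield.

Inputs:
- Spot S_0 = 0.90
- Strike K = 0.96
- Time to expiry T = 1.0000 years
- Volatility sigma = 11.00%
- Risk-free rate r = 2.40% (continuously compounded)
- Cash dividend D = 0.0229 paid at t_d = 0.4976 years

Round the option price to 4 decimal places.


PV(D) = D * exp(-r * t_d) = 0.0229 * 0.98812863 = 0.02262815
S_0' = S_0 - PV(D) = 0.9000 - 0.02262815 = 0.87737185
d1 = (ln(S_0'/K) + (r + sigma^2/2)*T) / (sigma*sqrt(T)) = -0.54502159
d2 = d1 - sigma*sqrt(T) = -0.65502159
exp(-rT) = 0.97628571
N(-d1) = 0.70713066; N(-d2) = 0.74377307
P = K * exp(-rT) * N(-d2) - S_0' * N(-d1) = 0.9600 * 0.97628571 * 0.74377307 - 0.87737185 * 0.70713066 = 0.0767

Answer: Price = 0.0767


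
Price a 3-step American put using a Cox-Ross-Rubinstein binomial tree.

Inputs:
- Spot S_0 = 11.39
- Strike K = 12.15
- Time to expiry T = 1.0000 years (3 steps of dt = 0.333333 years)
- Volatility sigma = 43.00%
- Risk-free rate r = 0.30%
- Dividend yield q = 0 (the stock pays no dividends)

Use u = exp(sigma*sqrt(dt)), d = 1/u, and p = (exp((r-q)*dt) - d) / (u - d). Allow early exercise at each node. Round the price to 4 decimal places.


dt = T/N = 0.333333
u = exp(sigma*sqrt(dt)) = 1.281794; d = 1/u = 0.780157
p = (exp((r-q)*dt) - d) / (u - d) = 0.440246
Discount per step: exp(-r*dt) = 0.999000
Stock lattice S(k, i) with i counting down-moves:
  k=0: S(0,0) = 11.3900
  k=1: S(1,0) = 14.5996; S(1,1) = 8.8860
  k=2: S(2,0) = 18.7137; S(2,1) = 11.3900; S(2,2) = 6.9325
  k=3: S(3,0) = 23.9871; S(3,1) = 14.5996; S(3,2) = 8.8860; S(3,3) = 5.4084
Terminal payoffs V(N, i) = max(K - S_T, 0):
  V(3,0) = 0.000000; V(3,1) = 0.000000; V(3,2) = 3.264016; V(3,3) = 6.741597
Backward induction: V(k, i) = exp(-r*dt) * [p * V(k+1, i) + (1-p) * V(k+1, i+1)]; then take max(V_cont, immediate exercise) for American.
  V(2,0) = exp(-r*dt) * [p*0.000000 + (1-p)*0.000000] = 0.000000; exercise = 0.000000; V(2,0) = max -> 0.000000
  V(2,1) = exp(-r*dt) * [p*0.000000 + (1-p)*3.264016] = 1.825220; exercise = 0.760000; V(2,1) = max -> 1.825220
  V(2,2) = exp(-r*dt) * [p*3.264016 + (1-p)*6.741597] = 5.205397; exercise = 5.217541; V(2,2) = max -> 5.217541
  V(1,0) = exp(-r*dt) * [p*0.000000 + (1-p)*1.825220] = 1.020653; exercise = 0.000000; V(1,0) = max -> 1.020653
  V(1,1) = exp(-r*dt) * [p*1.825220 + (1-p)*5.217541] = 3.720363; exercise = 3.264016; V(1,1) = max -> 3.720363
  V(0,0) = exp(-r*dt) * [p*1.020653 + (1-p)*3.720363] = 2.529295; exercise = 0.760000; V(0,0) = max -> 2.529295

Answer: Price = V(0,0) = 2.5293


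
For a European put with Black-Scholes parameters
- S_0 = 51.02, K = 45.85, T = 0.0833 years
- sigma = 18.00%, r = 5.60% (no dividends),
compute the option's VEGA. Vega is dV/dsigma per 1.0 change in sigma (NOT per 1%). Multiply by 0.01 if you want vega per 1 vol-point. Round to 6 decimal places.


Answer: Vega = 0.554906

Derivation:
d1 = 2.1723641448; d2 = 2.1204130139
phi(d1) = 0.0376839305; exp(-qT) = 1.0000000000; exp(-rT) = 0.9953460633
Vega = S * exp(-qT) * phi(d1) * sqrt(T) = 51.0200 * 1.0000000000 * 0.0376839305 * 0.2886173938 = 0.554906


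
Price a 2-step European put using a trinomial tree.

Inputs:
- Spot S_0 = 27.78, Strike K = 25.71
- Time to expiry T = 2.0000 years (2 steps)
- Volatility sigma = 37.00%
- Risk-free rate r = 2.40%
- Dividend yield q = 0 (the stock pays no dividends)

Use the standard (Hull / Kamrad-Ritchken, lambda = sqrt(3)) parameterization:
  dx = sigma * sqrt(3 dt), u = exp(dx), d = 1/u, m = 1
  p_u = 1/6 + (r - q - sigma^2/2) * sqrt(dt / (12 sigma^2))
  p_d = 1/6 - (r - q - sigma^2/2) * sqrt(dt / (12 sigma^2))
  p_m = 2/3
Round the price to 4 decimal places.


Answer: Price = V(0,0) = 3.5292

Derivation:
dt = T/N = 1.000000; dx = sigma*sqrt(3*dt) = 0.640859
u = exp(dx) = 1.898110; d = 1/u = 0.526840
p_u = 0.131987, p_m = 0.666667, p_d = 0.201347
Discount per step: exp(-r*dt) = 0.976286
Stock lattice S(k, j) with j the centered position index:
  k=0: S(0,+0) = 27.7800
  k=1: S(1,-1) = 14.6356; S(1,+0) = 27.7800; S(1,+1) = 52.7295
  k=2: S(2,-2) = 7.7106; S(2,-1) = 14.6356; S(2,+0) = 27.7800; S(2,+1) = 52.7295; S(2,+2) = 100.0864
Terminal payoffs V(N, j) = max(K - S_T, 0):
  V(2,-2) = 17.999379; V(2,-1) = 11.074391; V(2,+0) = 0.000000; V(2,+1) = 0.000000; V(2,+2) = 0.000000
Backward induction: V(k, j) = exp(-r*dt) * [p_u * V(k+1, j+1) + p_m * V(k+1, j) + p_d * V(k+1, j-1)]
  V(1,-1) = exp(-r*dt) * [p_u*0.000000 + p_m*11.074391 + p_d*17.999379] = 10.746018
  V(1,+0) = exp(-r*dt) * [p_u*0.000000 + p_m*0.000000 + p_d*11.074391] = 2.176914
  V(1,+1) = exp(-r*dt) * [p_u*0.000000 + p_m*0.000000 + p_d*0.000000] = 0.000000
  V(0,+0) = exp(-r*dt) * [p_u*0.000000 + p_m*2.176914 + p_d*10.746018] = 3.529225


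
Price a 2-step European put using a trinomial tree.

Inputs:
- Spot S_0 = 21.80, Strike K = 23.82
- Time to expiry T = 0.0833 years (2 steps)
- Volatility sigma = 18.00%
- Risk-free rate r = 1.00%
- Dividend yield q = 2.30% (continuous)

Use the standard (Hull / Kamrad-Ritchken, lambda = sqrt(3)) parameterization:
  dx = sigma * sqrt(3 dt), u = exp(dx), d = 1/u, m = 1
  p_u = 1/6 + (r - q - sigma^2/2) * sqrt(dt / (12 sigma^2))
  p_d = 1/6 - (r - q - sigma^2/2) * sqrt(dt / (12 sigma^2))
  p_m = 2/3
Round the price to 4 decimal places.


Answer: Price = V(0,0) = 2.0651

Derivation:
dt = T/N = 0.041650; dx = sigma*sqrt(3*dt) = 0.063627
u = exp(dx) = 1.065695; d = 1/u = 0.938355
p_u = 0.157110, p_m = 0.666667, p_d = 0.176224
Discount per step: exp(-r*dt) = 0.999584
Stock lattice S(k, j) with j the centered position index:
  k=0: S(0,+0) = 21.8000
  k=1: S(1,-1) = 20.4561; S(1,+0) = 21.8000; S(1,+1) = 23.2321
  k=2: S(2,-2) = 19.1951; S(2,-1) = 20.4561; S(2,+0) = 21.8000; S(2,+1) = 23.2321; S(2,+2) = 24.7584
Terminal payoffs V(N, j) = max(K - S_T, 0):
  V(2,-2) = 4.624878; V(2,-1) = 3.363860; V(2,+0) = 2.020000; V(2,+1) = 0.587856; V(2,+2) = 0.000000
Backward induction: V(k, j) = exp(-r*dt) * [p_u * V(k+1, j+1) + p_m * V(k+1, j) + p_d * V(k+1, j-1)]
  V(1,-1) = exp(-r*dt) * [p_u*2.020000 + p_m*3.363860 + p_d*4.624878] = 3.373543
  V(1,+0) = exp(-r*dt) * [p_u*0.587856 + p_m*2.020000 + p_d*3.363860] = 2.030970
  V(1,+1) = exp(-r*dt) * [p_u*0.000000 + p_m*0.587856 + p_d*2.020000] = 0.747564
  V(0,+0) = exp(-r*dt) * [p_u*0.747564 + p_m*2.030970 + p_d*3.373543] = 2.065068


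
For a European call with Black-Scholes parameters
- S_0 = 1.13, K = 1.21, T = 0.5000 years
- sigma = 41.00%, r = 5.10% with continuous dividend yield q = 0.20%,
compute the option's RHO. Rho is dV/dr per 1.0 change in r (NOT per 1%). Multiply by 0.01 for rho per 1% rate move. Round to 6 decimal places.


d1 = -0.0064768459; d2 = -0.2963906262
phi(d1) = 0.3989339128; exp(-qT) = 0.9990004998; exp(-rT) = 0.9748223790
N(d2) = 0.3834658916
Rho = K*T*exp(-rT)*N(d2) = 1.2100 * 0.5000 * 0.9748223790 * 0.3834658916 = 0.226156

Answer: Rho = 0.226156


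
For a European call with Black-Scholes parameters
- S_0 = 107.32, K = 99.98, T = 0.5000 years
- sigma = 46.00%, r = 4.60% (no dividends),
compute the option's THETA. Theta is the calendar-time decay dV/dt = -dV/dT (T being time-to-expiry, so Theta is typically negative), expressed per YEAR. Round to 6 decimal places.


d1 = 0.4511490666; d2 = 0.1258799472
phi(d1) = 0.3603403515; exp(-qT) = 1.0000000000; exp(-rT) = 0.9772624838
Theta = -S*exp(-qT)*phi(d1)*sigma/(2*sqrt(T)) - r*K*exp(-rT)*N(d2) + q*S*exp(-qT)*N(d1)
N(d1) = 0.6740589420; N(d2) = 0.5500865219; sqrt(T) = 0.7071067812
Term 1 = -107.3200 * 1.0000000000 * 0.3603403515 * 0.4600 / (2 * 0.7071067812) = -12.5787184295
Term 2 = -0.0460 * 99.9800 * 0.9772624838 * 0.5500865219 = -2.4723684626
Term 3 = 0 (no dividend yield, q = 0)
Theta = -12.5787184295 + (-2.4723684626) + (0.0000000000) = -15.051087

Answer: Theta = -15.051087


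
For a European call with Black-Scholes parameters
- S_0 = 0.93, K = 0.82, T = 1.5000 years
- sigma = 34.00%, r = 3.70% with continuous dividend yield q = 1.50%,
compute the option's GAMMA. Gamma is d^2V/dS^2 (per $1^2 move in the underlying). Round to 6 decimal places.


d1 = 0.5897512680; d2 = 0.1733380117
phi(d1) = 0.3352623859; exp(-qT) = 0.9777512372; exp(-rT) = 0.9460120237
Gamma = exp(-qT) * phi(d1) / (S * sigma * sqrt(T)) = 0.9777512372 * 0.3352623859 / (0.9300 * 0.3400 * 1.2247448714) = 0.846459

Answer: Gamma = 0.846459


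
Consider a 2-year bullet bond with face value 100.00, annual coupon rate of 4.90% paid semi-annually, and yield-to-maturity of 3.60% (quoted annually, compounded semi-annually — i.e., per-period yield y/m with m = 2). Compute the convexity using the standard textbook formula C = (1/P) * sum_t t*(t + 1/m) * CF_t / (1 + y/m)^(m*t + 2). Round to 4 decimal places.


Answer: Convexity = 4.6011

Derivation:
Coupon per period c = face * coupon_rate / m = 2.450000
Periods per year m = 2; per-period yield y/m = 0.018000
Number of cashflows N = 4
Cashflows (t years, CF_t, discount factor 1/(1+y/m)^(m*t), PV):
  t = 0.5000: CF_t = 2.450000, DF = 0.982318, PV = 2.406680
  t = 1.0000: CF_t = 2.450000, DF = 0.964949, PV = 2.364126
  t = 1.5000: CF_t = 2.450000, DF = 0.947887, PV = 2.322324
  t = 2.0000: CF_t = 102.450000, DF = 0.931127, PV = 95.393954
Price P = sum_t PV_t = 102.487083
Convexity numerator sum_t t*(t + 1/m) * CF_t / (1+y/m)^(m*t + 2):
  t = 0.5000: term = 1.161162
  t = 1.0000: term = 3.421891
  t = 1.5000: term = 6.722773
  t = 2.0000: term = 460.251592
Convexity = (1/P) * sum = 471.557418 / 102.487083 = 4.601140


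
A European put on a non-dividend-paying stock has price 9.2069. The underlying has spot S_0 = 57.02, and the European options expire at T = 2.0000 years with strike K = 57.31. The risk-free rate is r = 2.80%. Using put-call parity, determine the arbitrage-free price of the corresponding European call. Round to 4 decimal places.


Put-call parity: C - P = S_0 * exp(-qT) - K * exp(-rT).
S_0 * exp(-qT) = 57.0200 * 1.00000000 = 57.02000000
K * exp(-rT) = 57.3100 * 0.94553914 = 54.18884788
C = P + S*exp(-qT) - K*exp(-rT)
C = 9.2069 + 57.02000000 - 54.18884788 = 12.0381

Answer: Call price = 12.0381


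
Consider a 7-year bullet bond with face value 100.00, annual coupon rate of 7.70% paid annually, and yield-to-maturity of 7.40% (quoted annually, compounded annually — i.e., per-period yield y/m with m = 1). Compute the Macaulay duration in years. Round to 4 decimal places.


Answer: Macaulay duration = 5.6770 years

Derivation:
Coupon per period c = face * coupon_rate / m = 7.700000
Periods per year m = 1; per-period yield y/m = 0.074000
Number of cashflows N = 7
Cashflows (t years, CF_t, discount factor 1/(1+y/m)^(m*t), PV):
  t = 1.0000: CF_t = 7.700000, DF = 0.931099, PV = 7.169460
  t = 2.0000: CF_t = 7.700000, DF = 0.866945, PV = 6.675475
  t = 3.0000: CF_t = 7.700000, DF = 0.807211, PV = 6.215526
  t = 4.0000: CF_t = 7.700000, DF = 0.751593, PV = 5.787268
  t = 5.0000: CF_t = 7.700000, DF = 0.699808, PV = 5.388518
  t = 6.0000: CF_t = 7.700000, DF = 0.651590, PV = 5.017242
  t = 7.0000: CF_t = 107.700000, DF = 0.606694, PV = 65.340994
Price P = sum_t PV_t = 101.594482
Macaulay numerator sum_t t * PV_t:
  t * PV_t at t = 1.0000: 7.169460
  t * PV_t at t = 2.0000: 13.350950
  t * PV_t at t = 3.0000: 18.646578
  t * PV_t at t = 4.0000: 23.149072
  t * PV_t at t = 5.0000: 26.942589
  t * PV_t at t = 6.0000: 30.103451
  t * PV_t at t = 7.0000: 457.386955
Macaulay duration D = (sum_t t * PV_t) / P = 576.749054 / 101.594482 = 5.676972


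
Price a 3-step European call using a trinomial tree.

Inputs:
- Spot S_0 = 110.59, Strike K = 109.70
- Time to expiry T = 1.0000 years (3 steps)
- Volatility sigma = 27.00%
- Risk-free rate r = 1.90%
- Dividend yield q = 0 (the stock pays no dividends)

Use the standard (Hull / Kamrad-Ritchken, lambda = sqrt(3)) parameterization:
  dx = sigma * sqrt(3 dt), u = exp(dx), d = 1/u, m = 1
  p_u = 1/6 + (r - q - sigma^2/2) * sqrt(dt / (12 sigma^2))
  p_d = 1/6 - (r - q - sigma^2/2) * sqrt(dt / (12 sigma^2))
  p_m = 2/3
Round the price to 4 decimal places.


dt = T/N = 0.333333; dx = sigma*sqrt(3*dt) = 0.270000
u = exp(dx) = 1.309964; d = 1/u = 0.763379
p_u = 0.155895, p_m = 0.666667, p_d = 0.177438
Discount per step: exp(-r*dt) = 0.993687
Stock lattice S(k, j) with j the centered position index:
  k=0: S(0,+0) = 110.5900
  k=1: S(1,-1) = 84.4221; S(1,+0) = 110.5900; S(1,+1) = 144.8690
  k=2: S(2,-2) = 64.4461; S(2,-1) = 84.4221; S(2,+0) = 110.5900; S(2,+1) = 144.8690; S(2,+2) = 189.7732
  k=3: S(3,-3) = 49.1969; S(3,-2) = 64.4461; S(3,-1) = 84.4221; S(3,+0) = 110.5900; S(3,+1) = 144.8690; S(3,+2) = 189.7732; S(3,+3) = 248.5961
Terminal payoffs V(N, j) = max(S_T - K, 0):
  V(3,-3) = 0.000000; V(3,-2) = 0.000000; V(3,-1) = 0.000000; V(3,+0) = 0.890000; V(3,+1) = 35.168969; V(3,+2) = 80.073199; V(3,+3) = 138.896144
Backward induction: V(k, j) = exp(-r*dt) * [p_u * V(k+1, j+1) + p_m * V(k+1, j) + p_d * V(k+1, j-1)]
  V(2,-2) = exp(-r*dt) * [p_u*0.000000 + p_m*0.000000 + p_d*0.000000] = 0.000000
  V(2,-1) = exp(-r*dt) * [p_u*0.890000 + p_m*0.000000 + p_d*0.000000] = 0.137871
  V(2,+0) = exp(-r*dt) * [p_u*35.168969 + p_m*0.890000 + p_d*0.000000] = 6.037642
  V(2,+1) = exp(-r*dt) * [p_u*80.073199 + p_m*35.168969 + p_d*0.890000] = 35.859087
  V(2,+2) = exp(-r*dt) * [p_u*138.896144 + p_m*80.073199 + p_d*35.168969] = 80.762557
  V(1,-1) = exp(-r*dt) * [p_u*6.037642 + p_m*0.137871 + p_d*0.000000] = 1.026630
  V(1,+0) = exp(-r*dt) * [p_u*35.859087 + p_m*6.037642 + p_d*0.137871] = 9.578954
  V(1,+1) = exp(-r*dt) * [p_u*80.762557 + p_m*35.859087 + p_d*6.037642] = 37.330673
  V(0,+0) = exp(-r*dt) * [p_u*37.330673 + p_m*9.578954 + p_d*1.026630] = 12.309592

Answer: Price = V(0,0) = 12.3096


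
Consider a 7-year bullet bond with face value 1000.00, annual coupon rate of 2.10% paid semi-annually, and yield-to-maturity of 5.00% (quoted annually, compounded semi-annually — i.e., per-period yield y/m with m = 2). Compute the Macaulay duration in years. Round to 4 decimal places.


Coupon per period c = face * coupon_rate / m = 10.500000
Periods per year m = 2; per-period yield y/m = 0.025000
Number of cashflows N = 14
Cashflows (t years, CF_t, discount factor 1/(1+y/m)^(m*t), PV):
  t = 0.5000: CF_t = 10.500000, DF = 0.975610, PV = 10.243902
  t = 1.0000: CF_t = 10.500000, DF = 0.951814, PV = 9.994051
  t = 1.5000: CF_t = 10.500000, DF = 0.928599, PV = 9.750294
  t = 2.0000: CF_t = 10.500000, DF = 0.905951, PV = 9.512482
  t = 2.5000: CF_t = 10.500000, DF = 0.883854, PV = 9.280470
  t = 3.0000: CF_t = 10.500000, DF = 0.862297, PV = 9.054117
  t = 3.5000: CF_t = 10.500000, DF = 0.841265, PV = 8.833285
  t = 4.0000: CF_t = 10.500000, DF = 0.820747, PV = 8.617839
  t = 4.5000: CF_t = 10.500000, DF = 0.800728, PV = 8.407648
  t = 5.0000: CF_t = 10.500000, DF = 0.781198, PV = 8.202583
  t = 5.5000: CF_t = 10.500000, DF = 0.762145, PV = 8.002520
  t = 6.0000: CF_t = 10.500000, DF = 0.743556, PV = 7.807337
  t = 6.5000: CF_t = 10.500000, DF = 0.725420, PV = 7.616914
  t = 7.0000: CF_t = 1010.500000, DF = 0.707727, PV = 715.158331
Price P = sum_t PV_t = 830.481774
Macaulay numerator sum_t t * PV_t:
  t * PV_t at t = 0.5000: 5.121951
  t * PV_t at t = 1.0000: 9.994051
  t * PV_t at t = 1.5000: 14.625441
  t * PV_t at t = 2.0000: 19.024964
  t * PV_t at t = 2.5000: 23.201175
  t * PV_t at t = 3.0000: 27.162351
  t * PV_t at t = 3.5000: 30.916497
  t * PV_t at t = 4.0000: 34.471356
  t * PV_t at t = 4.5000: 37.834415
  t * PV_t at t = 5.0000: 41.012916
  t * PV_t at t = 5.5000: 44.013861
  t * PV_t at t = 6.0000: 46.844021
  t * PV_t at t = 6.5000: 49.509941
  t * PV_t at t = 7.0000: 5006.108319
Macaulay duration D = (sum_t t * PV_t) / P = 5389.841259 / 830.481774 = 6.490018

Answer: Macaulay duration = 6.4900 years


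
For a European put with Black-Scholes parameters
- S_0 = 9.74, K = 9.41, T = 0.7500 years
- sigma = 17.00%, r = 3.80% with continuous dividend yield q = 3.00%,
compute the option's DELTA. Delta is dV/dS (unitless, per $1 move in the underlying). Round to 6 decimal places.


Answer: Delta = -0.355645

Derivation:
d1 = 0.3484863406; d2 = 0.2012620220
phi(d1) = 0.3754387646; exp(-qT) = 0.9777512372; exp(-rT) = 0.9719022941
N(-d1) = 0.3637374852
Delta = -exp(-qT) * N(-d1) = -0.9777512372 * 0.3637374852 = -0.355645


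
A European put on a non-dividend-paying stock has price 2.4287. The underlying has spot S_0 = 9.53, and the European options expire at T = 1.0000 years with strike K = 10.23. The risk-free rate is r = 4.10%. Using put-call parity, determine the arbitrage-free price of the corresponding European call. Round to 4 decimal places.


Answer: Call price = 2.1396

Derivation:
Put-call parity: C - P = S_0 * exp(-qT) - K * exp(-rT).
S_0 * exp(-qT) = 9.5300 * 1.00000000 = 9.53000000
K * exp(-rT) = 10.2300 * 0.95982913 = 9.81905200
C = P + S*exp(-qT) - K*exp(-rT)
C = 2.4287 + 9.53000000 - 9.81905200 = 2.1396


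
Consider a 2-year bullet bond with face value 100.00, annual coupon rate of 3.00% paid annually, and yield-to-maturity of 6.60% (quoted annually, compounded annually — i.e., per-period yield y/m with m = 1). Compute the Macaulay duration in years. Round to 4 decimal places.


Answer: Macaulay duration = 1.9699 years

Derivation:
Coupon per period c = face * coupon_rate / m = 3.000000
Periods per year m = 1; per-period yield y/m = 0.066000
Number of cashflows N = 2
Cashflows (t years, CF_t, discount factor 1/(1+y/m)^(m*t), PV):
  t = 1.0000: CF_t = 3.000000, DF = 0.938086, PV = 2.814259
  t = 2.0000: CF_t = 103.000000, DF = 0.880006, PV = 90.640609
Price P = sum_t PV_t = 93.454868
Macaulay numerator sum_t t * PV_t:
  t * PV_t at t = 1.0000: 2.814259
  t * PV_t at t = 2.0000: 181.281218
Macaulay duration D = (sum_t t * PV_t) / P = 184.095477 / 93.454868 = 1.969886


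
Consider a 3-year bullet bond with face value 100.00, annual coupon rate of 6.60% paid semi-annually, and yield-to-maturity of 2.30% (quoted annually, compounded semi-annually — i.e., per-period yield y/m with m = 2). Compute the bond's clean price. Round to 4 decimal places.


Answer: Price = 112.3963

Derivation:
Coupon per period c = face * coupon_rate / m = 3.300000
Periods per year m = 2; per-period yield y/m = 0.011500
Number of cashflows N = 6
Cashflows (t years, CF_t, discount factor 1/(1+y/m)^(m*t), PV):
  t = 0.5000: CF_t = 3.300000, DF = 0.988631, PV = 3.262481
  t = 1.0000: CF_t = 3.300000, DF = 0.977391, PV = 3.225389
  t = 1.5000: CF_t = 3.300000, DF = 0.966279, PV = 3.188719
  t = 2.0000: CF_t = 3.300000, DF = 0.955293, PV = 3.152466
  t = 2.5000: CF_t = 3.300000, DF = 0.944432, PV = 3.116625
  t = 3.0000: CF_t = 103.300000, DF = 0.933694, PV = 96.450614
Price P = sum_t PV_t = 112.396295


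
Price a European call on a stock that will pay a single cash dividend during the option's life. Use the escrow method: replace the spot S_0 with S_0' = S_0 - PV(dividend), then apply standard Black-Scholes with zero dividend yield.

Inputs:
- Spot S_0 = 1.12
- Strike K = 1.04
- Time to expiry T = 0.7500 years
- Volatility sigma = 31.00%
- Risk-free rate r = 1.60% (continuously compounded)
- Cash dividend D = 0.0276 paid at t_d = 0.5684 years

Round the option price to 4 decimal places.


PV(D) = D * exp(-r * t_d) = 0.0276 * 0.99094683 = 0.02735013
S_0' = S_0 - PV(D) = 1.1200 - 0.02735013 = 1.09264987
d1 = (ln(S_0'/K) + (r + sigma^2/2)*T) / (sigma*sqrt(T)) = 0.36288366
d2 = d1 - sigma*sqrt(T) = 0.09441578
exp(-rT) = 0.98807171
N(d1) = 0.64165410; N(d2) = 0.53761056
C = S_0' * N(d1) - K * exp(-rT) * N(d2) = 1.09264987 * 0.64165410 - 1.0400 * 0.98807171 * 0.53761056 = 0.1487

Answer: Price = 0.1487


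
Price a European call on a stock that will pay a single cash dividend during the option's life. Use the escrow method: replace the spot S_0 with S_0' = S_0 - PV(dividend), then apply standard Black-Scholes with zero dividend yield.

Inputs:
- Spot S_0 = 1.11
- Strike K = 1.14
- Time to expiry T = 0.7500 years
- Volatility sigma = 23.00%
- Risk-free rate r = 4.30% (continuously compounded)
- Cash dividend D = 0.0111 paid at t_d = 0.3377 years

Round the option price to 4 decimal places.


Answer: Price = 0.0850

Derivation:
PV(D) = D * exp(-r * t_d) = 0.0111 * 0.98558382 = 0.01093998
S_0' = S_0 - PV(D) = 1.1100 - 0.01093998 = 1.09906002
d1 = (ln(S_0'/K) + (r + sigma^2/2)*T) / (sigma*sqrt(T)) = 0.07788969
d2 = d1 - sigma*sqrt(T) = -0.12129615
exp(-rT) = 0.96826449
N(d1) = 0.53104210; N(d2) = 0.45172824
C = S_0' * N(d1) - K * exp(-rT) * N(d2) = 1.09906002 * 0.53104210 - 1.1400 * 0.96826449 * 0.45172824 = 0.0850


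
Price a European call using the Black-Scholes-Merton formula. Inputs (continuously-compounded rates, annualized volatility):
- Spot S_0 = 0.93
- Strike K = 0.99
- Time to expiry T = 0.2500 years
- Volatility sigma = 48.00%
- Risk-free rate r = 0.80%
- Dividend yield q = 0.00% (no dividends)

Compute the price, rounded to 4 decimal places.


d1 = (ln(S/K) + (r - q + 0.5*sigma^2) * T) / (sigma * sqrt(T)) = -0.13216815
d2 = d1 - sigma * sqrt(T) = -0.37216815
exp(-rT) = 0.99800200; exp(-qT) = 1.00000000
C = S_0 * exp(-qT) * N(d1) - K * exp(-rT) * N(d2)
N(d1) = 0.44742564; N(d2) = 0.35488383
C = 0.9300 * 1.00000000 * 0.44742564 - 0.9900 * 0.99800200 * 0.35488383 = 0.0655

Answer: Price = 0.0655


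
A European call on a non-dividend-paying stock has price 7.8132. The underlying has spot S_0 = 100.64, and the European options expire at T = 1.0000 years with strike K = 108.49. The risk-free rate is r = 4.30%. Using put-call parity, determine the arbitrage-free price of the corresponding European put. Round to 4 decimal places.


Answer: Put price = 11.0970

Derivation:
Put-call parity: C - P = S_0 * exp(-qT) - K * exp(-rT).
S_0 * exp(-qT) = 100.6400 * 1.00000000 = 100.64000000
K * exp(-rT) = 108.4900 * 0.95791139 = 103.92380671
P = C - S*exp(-qT) + K*exp(-rT)
P = 7.8132 - 100.64000000 + 103.92380671 = 11.0970


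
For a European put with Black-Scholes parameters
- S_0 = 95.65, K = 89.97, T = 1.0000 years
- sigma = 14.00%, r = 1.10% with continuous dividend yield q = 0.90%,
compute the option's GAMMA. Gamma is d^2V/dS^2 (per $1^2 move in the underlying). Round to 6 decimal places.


Answer: Gamma = 0.025770

Derivation:
d1 = 0.5215672461; d2 = 0.3815672461
phi(d1) = 0.3482081906; exp(-qT) = 0.9910403788; exp(-rT) = 0.9890602788
Gamma = exp(-qT) * phi(d1) / (S * sigma * sqrt(T)) = 0.9910403788 * 0.3482081906 / (95.6500 * 0.1400 * 1.0000000000) = 0.025770


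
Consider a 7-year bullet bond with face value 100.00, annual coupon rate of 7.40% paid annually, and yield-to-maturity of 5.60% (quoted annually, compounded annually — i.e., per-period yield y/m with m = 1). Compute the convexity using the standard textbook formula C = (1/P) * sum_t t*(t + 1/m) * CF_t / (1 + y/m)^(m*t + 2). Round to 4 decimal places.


Answer: Convexity = 38.6445

Derivation:
Coupon per period c = face * coupon_rate / m = 7.400000
Periods per year m = 1; per-period yield y/m = 0.056000
Number of cashflows N = 7
Cashflows (t years, CF_t, discount factor 1/(1+y/m)^(m*t), PV):
  t = 1.0000: CF_t = 7.400000, DF = 0.946970, PV = 7.007576
  t = 2.0000: CF_t = 7.400000, DF = 0.896752, PV = 6.635962
  t = 3.0000: CF_t = 7.400000, DF = 0.849197, PV = 6.284055
  t = 4.0000: CF_t = 7.400000, DF = 0.804163, PV = 5.950809
  t = 5.0000: CF_t = 7.400000, DF = 0.761518, PV = 5.635236
  t = 6.0000: CF_t = 7.400000, DF = 0.721135, PV = 5.336398
  t = 7.0000: CF_t = 107.400000, DF = 0.682893, PV = 73.342693
Price P = sum_t PV_t = 110.192729
Convexity numerator sum_t t*(t + 1/m) * CF_t / (1+y/m)^(m*t + 2):
  t = 1.0000: term = 12.568110
  t = 2.0000: term = 35.704857
  t = 3.0000: term = 67.622835
  t = 4.0000: term = 106.727959
  t = 5.0000: term = 151.602215
  t = 6.0000: term = 200.987785
  t = 7.0000: term = 3683.129971
Convexity = (1/P) * sum = 4258.343733 / 110.192729 = 38.644507


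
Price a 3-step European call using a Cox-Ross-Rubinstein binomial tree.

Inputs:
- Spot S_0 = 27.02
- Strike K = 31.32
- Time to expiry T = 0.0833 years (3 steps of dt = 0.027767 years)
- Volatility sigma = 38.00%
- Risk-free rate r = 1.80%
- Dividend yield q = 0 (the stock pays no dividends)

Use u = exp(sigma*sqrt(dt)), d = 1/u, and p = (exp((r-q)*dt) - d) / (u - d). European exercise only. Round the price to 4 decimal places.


dt = T/N = 0.027767
u = exp(sigma*sqrt(dt)) = 1.065368; d = 1/u = 0.938642
p = (exp((r-q)*dt) - d) / (u - d) = 0.488120
Discount per step: exp(-r*dt) = 0.999500
Stock lattice S(k, i) with i counting down-moves:
  k=0: S(0,0) = 27.0200
  k=1: S(1,0) = 28.7863; S(1,1) = 25.3621
  k=2: S(2,0) = 30.6680; S(2,1) = 27.0200; S(2,2) = 23.8060
  k=3: S(3,0) = 32.6727; S(3,1) = 28.7863; S(3,2) = 25.3621; S(3,3) = 22.3453
Terminal payoffs V(N, i) = max(S_T - K, 0):
  V(3,0) = 1.352682; V(3,1) = 0.000000; V(3,2) = 0.000000; V(3,3) = 0.000000
Backward induction: V(k, i) = exp(-r*dt) * [p * V(k+1, i) + (1-p) * V(k+1, i+1)].
  V(2,0) = exp(-r*dt) * [p*1.352682 + (1-p)*0.000000] = 0.659941
  V(2,1) = exp(-r*dt) * [p*0.000000 + (1-p)*0.000000] = 0.000000
  V(2,2) = exp(-r*dt) * [p*0.000000 + (1-p)*0.000000] = 0.000000
  V(1,0) = exp(-r*dt) * [p*0.659941 + (1-p)*0.000000] = 0.321970
  V(1,1) = exp(-r*dt) * [p*0.000000 + (1-p)*0.000000] = 0.000000
  V(0,0) = exp(-r*dt) * [p*0.321970 + (1-p)*0.000000] = 0.157081

Answer: Price = V(0,0) = 0.1571


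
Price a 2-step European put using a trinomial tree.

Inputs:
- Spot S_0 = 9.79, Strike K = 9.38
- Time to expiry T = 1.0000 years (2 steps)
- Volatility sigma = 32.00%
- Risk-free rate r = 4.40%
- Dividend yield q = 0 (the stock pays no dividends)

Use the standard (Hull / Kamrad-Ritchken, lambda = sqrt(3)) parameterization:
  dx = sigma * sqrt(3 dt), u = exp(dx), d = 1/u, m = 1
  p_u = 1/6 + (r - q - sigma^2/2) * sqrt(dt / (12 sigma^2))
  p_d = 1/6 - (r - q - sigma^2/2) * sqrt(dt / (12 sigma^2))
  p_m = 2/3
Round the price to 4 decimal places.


dt = T/N = 0.500000; dx = sigma*sqrt(3*dt) = 0.391918
u = exp(dx) = 1.479817; d = 1/u = 0.675759
p_u = 0.162074, p_m = 0.666667, p_d = 0.171259
Discount per step: exp(-r*dt) = 0.978240
Stock lattice S(k, j) with j the centered position index:
  k=0: S(0,+0) = 9.7900
  k=1: S(1,-1) = 6.6157; S(1,+0) = 9.7900; S(1,+1) = 14.4874
  k=2: S(2,-2) = 4.4706; S(2,-1) = 6.6157; S(2,+0) = 9.7900; S(2,+1) = 14.4874; S(2,+2) = 21.4387
Terminal payoffs V(N, j) = max(K - S_T, 0):
  V(2,-2) = 4.909391; V(2,-1) = 2.764317; V(2,+0) = 0.000000; V(2,+1) = 0.000000; V(2,+2) = 0.000000
Backward induction: V(k, j) = exp(-r*dt) * [p_u * V(k+1, j+1) + p_m * V(k+1, j) + p_d * V(k+1, j-1)]
  V(1,-1) = exp(-r*dt) * [p_u*0.000000 + p_m*2.764317 + p_d*4.909391] = 2.625262
  V(1,+0) = exp(-r*dt) * [p_u*0.000000 + p_m*0.000000 + p_d*2.764317] = 0.463114
  V(1,+1) = exp(-r*dt) * [p_u*0.000000 + p_m*0.000000 + p_d*0.000000] = 0.000000
  V(0,+0) = exp(-r*dt) * [p_u*0.000000 + p_m*0.463114 + p_d*2.625262] = 0.741842

Answer: Price = V(0,0) = 0.7418


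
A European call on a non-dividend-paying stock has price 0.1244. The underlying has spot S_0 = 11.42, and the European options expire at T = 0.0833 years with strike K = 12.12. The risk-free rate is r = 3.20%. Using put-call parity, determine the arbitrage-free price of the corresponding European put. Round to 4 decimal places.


Answer: Put price = 0.7921

Derivation:
Put-call parity: C - P = S_0 * exp(-qT) - K * exp(-rT).
S_0 * exp(-qT) = 11.4200 * 1.00000000 = 11.42000000
K * exp(-rT) = 12.1200 * 0.99733795 = 12.08773595
P = C - S*exp(-qT) + K*exp(-rT)
P = 0.1244 - 11.42000000 + 12.08773595 = 0.7921


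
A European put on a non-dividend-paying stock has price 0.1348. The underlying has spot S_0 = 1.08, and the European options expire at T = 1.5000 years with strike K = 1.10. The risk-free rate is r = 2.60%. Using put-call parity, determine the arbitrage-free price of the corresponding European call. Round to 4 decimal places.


Put-call parity: C - P = S_0 * exp(-qT) - K * exp(-rT).
S_0 * exp(-qT) = 1.0800 * 1.00000000 = 1.08000000
K * exp(-rT) = 1.1000 * 0.96175071 = 1.05792578
C = P + S*exp(-qT) - K*exp(-rT)
C = 0.1348 + 1.08000000 - 1.05792578 = 0.1569

Answer: Call price = 0.1569


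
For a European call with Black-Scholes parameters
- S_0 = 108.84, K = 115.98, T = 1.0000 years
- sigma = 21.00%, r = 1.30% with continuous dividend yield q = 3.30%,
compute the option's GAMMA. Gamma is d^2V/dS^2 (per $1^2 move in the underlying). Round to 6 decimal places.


d1 = -0.2928040406; d2 = -0.5028040406
phi(d1) = 0.3822021445; exp(-qT) = 0.9675385596; exp(-rT) = 0.9870841350
Gamma = exp(-qT) * phi(d1) / (S * sigma * sqrt(T)) = 0.9675385596 * 0.3822021445 / (108.8400 * 0.2100 * 1.0000000000) = 0.016179

Answer: Gamma = 0.016179


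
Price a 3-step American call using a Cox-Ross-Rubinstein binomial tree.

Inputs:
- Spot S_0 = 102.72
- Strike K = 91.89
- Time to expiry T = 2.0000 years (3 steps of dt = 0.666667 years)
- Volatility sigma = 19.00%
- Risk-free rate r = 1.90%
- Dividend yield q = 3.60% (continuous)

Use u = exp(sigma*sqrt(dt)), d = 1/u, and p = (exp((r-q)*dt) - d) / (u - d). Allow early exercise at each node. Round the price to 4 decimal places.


Answer: Price = V(0,0) = 14.5894

Derivation:
dt = T/N = 0.666667
u = exp(sigma*sqrt(dt)) = 1.167815; d = 1/u = 0.856300
p = (exp((r-q)*dt) - d) / (u - d) = 0.425118
Discount per step: exp(-r*dt) = 0.987413
Stock lattice S(k, i) with i counting down-moves:
  k=0: S(0,0) = 102.7200
  k=1: S(1,0) = 119.9579; S(1,1) = 87.9591
  k=2: S(2,0) = 140.0887; S(2,1) = 102.7200; S(2,2) = 75.3194
  k=3: S(3,0) = 163.5976; S(3,1) = 119.9579; S(3,2) = 87.9591; S(3,3) = 64.4960
Terminal payoffs V(N, i) = max(S_T - K, 0):
  V(3,0) = 71.707622; V(3,1) = 28.067941; V(3,2) = 0.000000; V(3,3) = 0.000000
Backward induction: V(k, i) = exp(-r*dt) * [p * V(k+1, i) + (1-p) * V(k+1, i+1)]; then take max(V_cont, immediate exercise) for American.
  V(2,0) = exp(-r*dt) * [p*71.707622 + (1-p)*28.067941] = 46.033161; exercise = 48.198665; V(2,0) = max -> 48.198665
  V(2,1) = exp(-r*dt) * [p*28.067941 + (1-p)*0.000000] = 11.782000; exercise = 10.830000; V(2,1) = max -> 11.782000
  V(2,2) = exp(-r*dt) * [p*0.000000 + (1-p)*0.000000] = 0.000000; exercise = 0.000000; V(2,2) = max -> 0.000000
  V(1,0) = exp(-r*dt) * [p*48.198665 + (1-p)*11.782000] = 26.920222; exercise = 28.067941; V(1,0) = max -> 28.067941
  V(1,1) = exp(-r*dt) * [p*11.782000 + (1-p)*0.000000] = 4.945696; exercise = 0.000000; V(1,1) = max -> 4.945696
  V(0,0) = exp(-r*dt) * [p*28.067941 + (1-p)*4.945696] = 14.589405; exercise = 10.830000; V(0,0) = max -> 14.589405


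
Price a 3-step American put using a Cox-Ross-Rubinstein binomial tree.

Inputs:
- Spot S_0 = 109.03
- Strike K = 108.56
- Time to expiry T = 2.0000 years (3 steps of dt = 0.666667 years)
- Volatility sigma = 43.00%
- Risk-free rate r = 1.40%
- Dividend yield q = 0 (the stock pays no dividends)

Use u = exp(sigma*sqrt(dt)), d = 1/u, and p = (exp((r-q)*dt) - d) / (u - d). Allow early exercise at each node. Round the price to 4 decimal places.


Answer: Price = V(0,0) = 26.3050

Derivation:
dt = T/N = 0.666667
u = exp(sigma*sqrt(dt)) = 1.420620; d = 1/u = 0.703918
p = (exp((r-q)*dt) - d) / (u - d) = 0.426201
Discount per step: exp(-r*dt) = 0.990710
Stock lattice S(k, i) with i counting down-moves:
  k=0: S(0,0) = 109.0300
  k=1: S(1,0) = 154.8902; S(1,1) = 76.7482
  k=2: S(2,0) = 220.0402; S(2,1) = 109.0300; S(2,2) = 54.0244
  k=3: S(3,0) = 312.5935; S(3,1) = 154.8902; S(3,2) = 76.7482; S(3,3) = 38.0288
Terminal payoffs V(N, i) = max(K - S_T, 0):
  V(3,0) = 0.000000; V(3,1) = 0.000000; V(3,2) = 31.811830; V(3,3) = 70.531249
Backward induction: V(k, i) = exp(-r*dt) * [p * V(k+1, i) + (1-p) * V(k+1, i+1)]; then take max(V_cont, immediate exercise) for American.
  V(2,0) = exp(-r*dt) * [p*0.000000 + (1-p)*0.000000] = 0.000000; exercise = 0.000000; V(2,0) = max -> 0.000000
  V(2,1) = exp(-r*dt) * [p*0.000000 + (1-p)*31.811830] = 18.084027; exercise = 0.000000; V(2,1) = max -> 18.084027
  V(2,2) = exp(-r*dt) * [p*31.811830 + (1-p)*70.531249] = 53.527075; exercise = 54.535588; V(2,2) = max -> 54.535588
  V(1,0) = exp(-r*dt) * [p*0.000000 + (1-p)*18.084027] = 10.280202; exercise = 0.000000; V(1,0) = max -> 10.280202
  V(1,1) = exp(-r*dt) * [p*18.084027 + (1-p)*54.535588] = 38.637597; exercise = 31.811830; V(1,1) = max -> 38.637597
  V(0,0) = exp(-r*dt) * [p*10.280202 + (1-p)*38.637597] = 26.304989; exercise = 0.000000; V(0,0) = max -> 26.304989
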